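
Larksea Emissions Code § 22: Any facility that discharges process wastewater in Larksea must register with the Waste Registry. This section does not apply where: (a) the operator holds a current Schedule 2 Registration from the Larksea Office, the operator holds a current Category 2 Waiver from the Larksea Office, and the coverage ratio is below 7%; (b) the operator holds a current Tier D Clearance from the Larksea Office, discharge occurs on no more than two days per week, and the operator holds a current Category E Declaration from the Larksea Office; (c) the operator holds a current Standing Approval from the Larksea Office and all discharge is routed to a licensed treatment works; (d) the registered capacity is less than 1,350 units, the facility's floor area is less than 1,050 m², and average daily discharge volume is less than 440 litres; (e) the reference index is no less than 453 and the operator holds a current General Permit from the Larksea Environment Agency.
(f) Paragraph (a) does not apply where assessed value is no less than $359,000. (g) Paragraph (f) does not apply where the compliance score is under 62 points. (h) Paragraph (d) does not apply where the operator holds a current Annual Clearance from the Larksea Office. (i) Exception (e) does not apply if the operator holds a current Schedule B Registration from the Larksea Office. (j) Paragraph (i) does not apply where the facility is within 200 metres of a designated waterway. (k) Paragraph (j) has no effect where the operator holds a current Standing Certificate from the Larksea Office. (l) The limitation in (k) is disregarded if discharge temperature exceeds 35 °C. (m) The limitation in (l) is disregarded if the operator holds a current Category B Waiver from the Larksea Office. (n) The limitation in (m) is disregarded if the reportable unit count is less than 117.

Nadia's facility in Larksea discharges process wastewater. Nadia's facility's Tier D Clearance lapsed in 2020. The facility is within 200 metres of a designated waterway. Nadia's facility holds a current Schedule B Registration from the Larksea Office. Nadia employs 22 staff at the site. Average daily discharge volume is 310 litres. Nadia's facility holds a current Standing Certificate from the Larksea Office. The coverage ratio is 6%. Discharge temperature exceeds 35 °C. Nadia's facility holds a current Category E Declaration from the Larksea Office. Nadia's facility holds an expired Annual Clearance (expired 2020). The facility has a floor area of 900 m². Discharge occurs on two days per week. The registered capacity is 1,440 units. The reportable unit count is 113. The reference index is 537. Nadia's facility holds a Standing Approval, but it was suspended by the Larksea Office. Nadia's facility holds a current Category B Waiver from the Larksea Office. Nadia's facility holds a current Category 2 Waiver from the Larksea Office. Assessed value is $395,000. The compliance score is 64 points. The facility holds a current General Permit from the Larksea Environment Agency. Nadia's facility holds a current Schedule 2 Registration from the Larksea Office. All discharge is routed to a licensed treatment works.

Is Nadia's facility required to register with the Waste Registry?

All of (a)'s requirements are met (a current Schedule 2 Registration is held; a current Category 2 Waiver is held; the coverage ratio is 6%, below the 7% limit). Turning to paragraphs (f)–(g): (f) operates against (a): assessed value is $395,000, meeting the $359,000 threshold. (g), which would lift (f), is not triggered — the compliance score is 64 points, not under 62 points. Exception (a) does not apply.
Exception (b) fails — there is no Tier D Clearance in force.
Exception (c) does not apply: the Standing Approval is not current.
Exception (d) fails — the registered capacity is 1,440 units, not less than 1,350 units.
All of (e)'s requirements are met (the reference index is 537, meeting the 453 threshold; a current General Permit is held). Considering the limiting provisions: (i) is triggered (a current Schedule B Registration is held), but is overridden by (j): (j) operates against (i): the facility is within 200 m of a designated waterway. (k) would limit (j) — a current Standing Certificate is held — but (l) sets (k) aside: (l) applies — discharge temperature exceeds 35 °C. (m) would limit (l) — a current Category B Waiver is held — but (n) sets (m) aside: (n) operates against (m): the reportable unit count is 113, less than the 117 limit. So (e) applies.

No — exception (e) applies; Nadia's facility is not required to register with the Waste Registry.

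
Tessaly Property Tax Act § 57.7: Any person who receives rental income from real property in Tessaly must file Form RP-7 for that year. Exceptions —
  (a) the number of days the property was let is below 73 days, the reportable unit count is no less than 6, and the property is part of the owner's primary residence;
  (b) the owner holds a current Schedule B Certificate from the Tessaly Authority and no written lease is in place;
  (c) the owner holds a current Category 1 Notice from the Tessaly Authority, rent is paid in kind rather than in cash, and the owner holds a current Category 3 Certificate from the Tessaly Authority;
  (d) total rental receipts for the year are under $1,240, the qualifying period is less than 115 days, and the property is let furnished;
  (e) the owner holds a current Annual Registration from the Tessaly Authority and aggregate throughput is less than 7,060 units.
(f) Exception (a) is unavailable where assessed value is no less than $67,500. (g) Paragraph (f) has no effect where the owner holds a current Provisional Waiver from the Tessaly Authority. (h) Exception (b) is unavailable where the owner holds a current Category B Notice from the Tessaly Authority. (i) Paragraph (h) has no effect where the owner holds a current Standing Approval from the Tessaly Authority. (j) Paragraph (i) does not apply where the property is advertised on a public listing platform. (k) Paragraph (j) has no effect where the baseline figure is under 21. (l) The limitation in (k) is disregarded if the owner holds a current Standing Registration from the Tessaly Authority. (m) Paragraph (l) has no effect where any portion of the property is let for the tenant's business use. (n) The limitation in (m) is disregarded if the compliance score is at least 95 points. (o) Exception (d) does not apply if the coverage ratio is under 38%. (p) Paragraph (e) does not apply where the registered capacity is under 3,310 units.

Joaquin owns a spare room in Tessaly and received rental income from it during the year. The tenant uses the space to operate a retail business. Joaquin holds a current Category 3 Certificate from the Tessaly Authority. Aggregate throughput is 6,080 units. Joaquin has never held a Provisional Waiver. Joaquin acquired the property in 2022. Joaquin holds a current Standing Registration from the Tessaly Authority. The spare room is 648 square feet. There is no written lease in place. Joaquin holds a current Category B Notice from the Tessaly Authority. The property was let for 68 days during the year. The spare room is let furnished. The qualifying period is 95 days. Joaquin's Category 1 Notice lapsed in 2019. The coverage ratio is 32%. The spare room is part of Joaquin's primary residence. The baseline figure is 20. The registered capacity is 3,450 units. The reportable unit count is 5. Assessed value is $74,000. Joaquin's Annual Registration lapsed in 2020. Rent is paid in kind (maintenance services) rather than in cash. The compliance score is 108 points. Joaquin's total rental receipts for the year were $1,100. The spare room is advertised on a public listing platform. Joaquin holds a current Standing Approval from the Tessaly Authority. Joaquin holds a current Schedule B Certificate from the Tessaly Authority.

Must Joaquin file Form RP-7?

Yes — Joaquin must file Form RP-7.

Exception (a) does not apply: the reportable unit count is 5, short of 6.
All of (b)'s requirements are met (a current Schedule B Certificate is held; there is no written lease). But applying paragraphs (h)–(n): (h) operates against (b): a current Category B Notice is held. (i) is triggered (a current Standing Approval is held), but is itself disapplied by (j): (j) operates against (i): the property is publicly advertised. (k) would limit (j) — the baseline figure is 20, under the 21 limit — but (l) sets (k) aside: (l) operates against (k): a current Standing Registration is held. (m) would limit (l) — the space is let for business use — but (n) sets (m) aside: (n) operates against (m): the compliance score is 108 points, meeting the 95 points threshold. Exception (b) does not apply.
Exception (c) does not apply: the Category 1 Notice is not current.
Exception (d) is satisfied on its face — total rental receipts for the year are $1,100, under the $1,240 limit; the qualifying period is 95 days, less than the 115 days limit; the property is let furnished. Turning to paragraph (o): (o) operates against (d): the coverage ratio is 32%, under the 38% limit. (d) is therefore removed.
Exception (e) requires that the owner holds a current Annual Registration from the Tessaly Authority; but the Annual Registration is not current, so (e) is unavailable.
None of the exceptions is available; § 57.7 applies in full.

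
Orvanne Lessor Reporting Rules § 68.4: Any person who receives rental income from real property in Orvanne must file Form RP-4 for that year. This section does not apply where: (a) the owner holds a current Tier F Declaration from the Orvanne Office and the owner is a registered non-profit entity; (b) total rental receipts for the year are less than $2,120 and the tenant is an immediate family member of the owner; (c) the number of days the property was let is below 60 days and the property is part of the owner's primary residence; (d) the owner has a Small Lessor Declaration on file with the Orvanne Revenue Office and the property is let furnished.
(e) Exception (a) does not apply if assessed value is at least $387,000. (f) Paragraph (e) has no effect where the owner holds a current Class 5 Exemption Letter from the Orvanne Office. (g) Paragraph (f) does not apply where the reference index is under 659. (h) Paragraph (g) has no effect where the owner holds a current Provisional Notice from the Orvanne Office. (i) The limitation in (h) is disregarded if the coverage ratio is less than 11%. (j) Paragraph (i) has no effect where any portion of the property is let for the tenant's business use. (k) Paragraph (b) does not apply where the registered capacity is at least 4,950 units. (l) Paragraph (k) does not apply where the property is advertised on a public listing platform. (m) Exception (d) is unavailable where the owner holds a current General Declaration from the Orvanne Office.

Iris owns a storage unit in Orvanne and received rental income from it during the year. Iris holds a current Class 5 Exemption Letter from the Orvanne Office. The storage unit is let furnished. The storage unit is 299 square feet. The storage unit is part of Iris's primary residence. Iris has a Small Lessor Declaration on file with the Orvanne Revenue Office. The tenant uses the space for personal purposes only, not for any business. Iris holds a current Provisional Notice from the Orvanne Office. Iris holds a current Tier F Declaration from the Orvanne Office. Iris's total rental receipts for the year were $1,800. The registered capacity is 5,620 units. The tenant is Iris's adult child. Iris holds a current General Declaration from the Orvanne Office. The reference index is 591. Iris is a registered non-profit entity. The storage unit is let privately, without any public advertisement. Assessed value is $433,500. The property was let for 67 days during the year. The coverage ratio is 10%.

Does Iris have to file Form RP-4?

Yes — Iris must file Form RP-4.

Exception (a) is satisfied on its face — a current Tier F Declaration is held; Iris is a registered non-profit. But applying paragraphs (e)–(j): (e) operates against (a): assessed value is $433,500, meeting the $387,000 threshold. (f) is triggered (a current Class 5 Exemption Letter is held), but is itself disapplied by (g): (g) applies — the reference index is 591, under the 659 limit. (h) is engaged (a current Provisional Notice is held), but is set aside by (i): (i) is engaged — the coverage ratio is 10%, less than the 11% limit. (j), which would lift (i), is inapplicable — the space is used for personal purposes only. Exception (a) does not apply.
Exception (b)'s conditions are all satisfied: total rental receipts for the year are $1,800, less than the $2,120 limit; the tenant is an immediate family member. However, paragraphs (k)–(l) must be considered: (k) applies — the registered capacity is 5,620 units, meeting the 4,950 units threshold. (l), which would lift (k), is not engaged — the property is let privately without advertisement. Exception (b) does not apply.
Exception (c) does not apply: the number of days the property was let is 67 days, not below 60 days.
Exception (d) is satisfied on its face — a Small Lessor Declaration is on file; the property is let furnished. However, paragraph (m) must be considered: (m) operates against (d): a current General Declaration is held. (d) is therefore removed.
No exception is made out. Iris falls within the general rule.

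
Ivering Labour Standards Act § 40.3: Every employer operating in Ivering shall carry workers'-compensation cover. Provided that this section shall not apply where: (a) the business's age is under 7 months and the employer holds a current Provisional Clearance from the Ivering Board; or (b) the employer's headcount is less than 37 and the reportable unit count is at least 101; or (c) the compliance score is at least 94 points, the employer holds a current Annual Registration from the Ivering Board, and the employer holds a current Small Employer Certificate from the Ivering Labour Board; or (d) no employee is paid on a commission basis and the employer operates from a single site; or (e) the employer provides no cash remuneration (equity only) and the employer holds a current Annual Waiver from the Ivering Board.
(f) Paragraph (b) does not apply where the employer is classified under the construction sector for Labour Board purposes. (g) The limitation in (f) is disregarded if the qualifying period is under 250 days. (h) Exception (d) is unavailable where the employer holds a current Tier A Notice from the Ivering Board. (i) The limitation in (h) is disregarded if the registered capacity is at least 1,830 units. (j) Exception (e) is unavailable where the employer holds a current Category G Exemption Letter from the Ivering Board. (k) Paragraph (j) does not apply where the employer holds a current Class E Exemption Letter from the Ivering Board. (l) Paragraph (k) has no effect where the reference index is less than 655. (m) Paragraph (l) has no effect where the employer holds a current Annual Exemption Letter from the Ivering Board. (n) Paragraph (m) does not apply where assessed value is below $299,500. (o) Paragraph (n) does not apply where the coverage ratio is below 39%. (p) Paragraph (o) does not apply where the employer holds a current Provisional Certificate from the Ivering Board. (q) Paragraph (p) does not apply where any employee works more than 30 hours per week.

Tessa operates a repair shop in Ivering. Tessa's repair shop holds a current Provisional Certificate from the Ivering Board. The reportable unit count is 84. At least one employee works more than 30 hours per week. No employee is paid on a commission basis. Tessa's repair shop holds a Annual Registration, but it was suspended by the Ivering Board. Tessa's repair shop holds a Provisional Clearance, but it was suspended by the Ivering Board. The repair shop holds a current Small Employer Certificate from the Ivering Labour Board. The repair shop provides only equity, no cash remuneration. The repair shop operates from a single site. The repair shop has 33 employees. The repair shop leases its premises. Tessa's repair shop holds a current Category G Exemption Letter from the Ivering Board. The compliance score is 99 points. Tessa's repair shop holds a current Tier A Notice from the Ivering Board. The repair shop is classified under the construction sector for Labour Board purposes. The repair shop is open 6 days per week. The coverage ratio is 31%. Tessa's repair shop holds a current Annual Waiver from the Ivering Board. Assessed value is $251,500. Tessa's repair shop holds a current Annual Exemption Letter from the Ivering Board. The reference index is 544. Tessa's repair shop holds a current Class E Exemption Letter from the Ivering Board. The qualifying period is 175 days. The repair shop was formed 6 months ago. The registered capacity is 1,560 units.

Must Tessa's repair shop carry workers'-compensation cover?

Exception (a) requires that the employer holds a current Provisional Clearance from the Ivering Board; but the Provisional Clearance is not current, so (a) is unavailable.
Exception (b) fails — the reportable unit count is 84, short of 101.
Exception (c) requires that the employer holds a current Annual Registration from the Ivering Board; but the Annual Registration is not current, so (c) is unavailable.
Exception (d)'s conditions are all satisfied: no employee is paid on commission; the employer operates from a single site. Turning to paragraphs (h)–(i): (h) is engaged — a current Tier A Notice is held. (i), which would lift (h), is not triggered — the registered capacity is 1,560 units, short of 1,830 units. Exception (d) does not apply.
Exception (e)'s conditions are all satisfied: remuneration is equity-only; a current Annual Waiver is held. Under paragraphs (j)–(q): (j) would limit (e) — a current Category G Exemption Letter is held — but (k) sets (j) aside: (k) applies — a current Class E Exemption Letter is held. (l) operates (the reference index is 544, less than the 655 limit), but is set aside by (m): (m) applies — a current Annual Exemption Letter is held. (n) would limit (m) — assessed value is $251,500, below the $299,500 limit — but (o) sets (n) aside: (o) operates against (n): the coverage ratio is 31%, below the 39% limit. (p) would limit (o) — a current Provisional Certificate is held — but (q) sets (p) aside: (q) is triggered — at least one employee exceeds 30 hours/week. Exception (e) stands.

No — exception (e) applies; Tessa's repair shop is not required to carry workers'-compensation cover.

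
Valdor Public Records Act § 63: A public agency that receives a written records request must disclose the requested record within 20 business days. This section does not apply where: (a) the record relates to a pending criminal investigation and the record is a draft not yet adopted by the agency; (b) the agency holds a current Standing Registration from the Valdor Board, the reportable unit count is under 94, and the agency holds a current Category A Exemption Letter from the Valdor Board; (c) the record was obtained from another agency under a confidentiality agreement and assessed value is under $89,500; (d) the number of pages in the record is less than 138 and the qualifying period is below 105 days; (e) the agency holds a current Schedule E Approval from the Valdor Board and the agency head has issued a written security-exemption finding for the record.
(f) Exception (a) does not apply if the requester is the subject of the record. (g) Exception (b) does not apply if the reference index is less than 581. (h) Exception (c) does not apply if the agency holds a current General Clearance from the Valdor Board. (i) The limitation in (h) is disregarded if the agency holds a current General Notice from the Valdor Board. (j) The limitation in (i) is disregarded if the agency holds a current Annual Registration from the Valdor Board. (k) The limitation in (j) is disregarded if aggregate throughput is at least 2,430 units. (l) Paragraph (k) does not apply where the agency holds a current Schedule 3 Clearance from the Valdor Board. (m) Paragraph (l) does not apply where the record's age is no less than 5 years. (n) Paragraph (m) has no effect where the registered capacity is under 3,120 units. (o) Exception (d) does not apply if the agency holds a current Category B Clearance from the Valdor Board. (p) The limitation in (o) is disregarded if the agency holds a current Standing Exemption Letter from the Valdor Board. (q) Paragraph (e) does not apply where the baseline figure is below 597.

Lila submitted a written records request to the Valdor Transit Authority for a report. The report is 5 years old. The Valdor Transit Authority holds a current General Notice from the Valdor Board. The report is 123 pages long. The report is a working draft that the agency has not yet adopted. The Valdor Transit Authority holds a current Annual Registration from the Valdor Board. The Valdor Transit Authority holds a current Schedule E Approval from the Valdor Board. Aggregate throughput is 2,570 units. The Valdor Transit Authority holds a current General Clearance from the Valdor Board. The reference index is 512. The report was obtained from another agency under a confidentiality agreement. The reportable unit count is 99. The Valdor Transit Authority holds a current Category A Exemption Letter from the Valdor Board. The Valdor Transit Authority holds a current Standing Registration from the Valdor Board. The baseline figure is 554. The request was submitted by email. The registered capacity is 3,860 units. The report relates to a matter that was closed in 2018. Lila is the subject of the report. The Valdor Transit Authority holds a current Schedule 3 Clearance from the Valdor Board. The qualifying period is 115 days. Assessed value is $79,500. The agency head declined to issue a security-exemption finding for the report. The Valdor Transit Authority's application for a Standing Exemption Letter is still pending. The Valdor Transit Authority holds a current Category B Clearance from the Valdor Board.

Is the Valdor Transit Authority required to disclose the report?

No — exception (c) applies; the Valdor Transit Authority is not required to disclose the report.

Exception (a) fails — the report relates to a closed matter.
Exception (b) does not apply: the reportable unit count is 99, not under 94.
Exception (c): the report was obtained under a confidentiality agreement; assessed value is $79,500, under the $89,500 limit — every condition holds. Applying paragraphs (h)–(n): (h) applies (a current General Clearance is held), but yields to (i): (i) is triggered — a current General Notice is held. (j) would limit (i) — a current Annual Registration is held — but (k) sets (j) aside: (k) operates against (j): aggregate throughput is 2,570 units, meeting the 2,430 units threshold. (l) would limit (k) — a current Schedule 3 Clearance is held — but (m) sets (l) aside: (m) operates — the record's age is 5 years, meeting the 5 years threshold. (n) is inapplicable (the registered capacity is 3,860 units, not under 3,120 units), so (m) stands. So (c) applies.
Exception (d) requires that the qualifying period is below 105 days; but the qualifying period is 115 days, not below 105 days, so (d) is unavailable.
Exception (e) requires that the agency head has issued a written security-exemption finding for the record; but the agency head declined to issue a security-exemption finding, so (e) is unavailable.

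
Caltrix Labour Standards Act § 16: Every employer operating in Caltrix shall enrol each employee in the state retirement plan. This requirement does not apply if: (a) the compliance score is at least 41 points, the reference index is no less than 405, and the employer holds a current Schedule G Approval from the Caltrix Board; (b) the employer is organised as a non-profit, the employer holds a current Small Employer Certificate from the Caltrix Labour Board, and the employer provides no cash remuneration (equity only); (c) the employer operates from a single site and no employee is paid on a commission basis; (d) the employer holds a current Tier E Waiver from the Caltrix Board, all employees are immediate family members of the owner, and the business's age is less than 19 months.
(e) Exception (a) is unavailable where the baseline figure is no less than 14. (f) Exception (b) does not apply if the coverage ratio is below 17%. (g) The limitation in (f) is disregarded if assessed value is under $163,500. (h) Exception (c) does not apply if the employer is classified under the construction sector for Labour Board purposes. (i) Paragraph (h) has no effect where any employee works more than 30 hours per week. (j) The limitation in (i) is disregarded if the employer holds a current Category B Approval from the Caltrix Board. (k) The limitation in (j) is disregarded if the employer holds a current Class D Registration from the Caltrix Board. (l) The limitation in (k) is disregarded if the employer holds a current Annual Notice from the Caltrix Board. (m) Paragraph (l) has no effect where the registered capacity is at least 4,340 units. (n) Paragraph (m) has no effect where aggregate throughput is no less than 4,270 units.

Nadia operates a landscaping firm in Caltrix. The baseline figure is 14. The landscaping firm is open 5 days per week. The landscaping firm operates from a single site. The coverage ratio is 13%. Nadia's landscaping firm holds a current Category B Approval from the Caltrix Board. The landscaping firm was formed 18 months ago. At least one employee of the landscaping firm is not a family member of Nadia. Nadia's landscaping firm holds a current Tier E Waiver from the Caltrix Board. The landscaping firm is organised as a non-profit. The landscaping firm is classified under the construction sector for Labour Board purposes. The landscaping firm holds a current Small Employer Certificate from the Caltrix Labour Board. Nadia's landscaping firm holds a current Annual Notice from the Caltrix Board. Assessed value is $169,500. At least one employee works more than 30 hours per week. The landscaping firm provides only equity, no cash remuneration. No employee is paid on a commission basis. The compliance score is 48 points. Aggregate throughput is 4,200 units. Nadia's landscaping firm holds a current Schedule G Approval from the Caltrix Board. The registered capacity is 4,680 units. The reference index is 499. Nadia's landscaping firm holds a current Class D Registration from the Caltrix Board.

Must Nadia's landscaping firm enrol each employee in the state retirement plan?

All of (a)'s requirements are met (the compliance score is 48 points, meeting the 41 points threshold; the reference index is 499, meeting the 405 threshold; a current Schedule G Approval is held). However, paragraph (e) must be considered: (e) operates against (a): the baseline figure is 14, meeting the 14 threshold. So (a) is unavailable.
Exception (b) is satisfied on its face — the employer is a non-profit; a current Small Employer Certificate is held; remuneration is equity-only. Turning to paragraphs (f)–(g): (f) operates against (b): the coverage ratio is 13%, below the 17% limit. (g) is not engaged (assessed value is $169,500, not under $163,500), so (f) stands. So (b) is unavailable.
Exception (c): the employer operates from a single site; no employee is paid on commission — every condition holds. Applying paragraphs (h)–(n): (h) applies (the landscaping firm is classified under the construction sector), but is itself disapplied by (i): (i) operates against (h): at least one employee exceeds 30 hours/week. (j) operates (a current Category B Approval is held), but is overridden by (k): (k) applies — a current Class D Registration is held. (l) would limit (k) — a current Annual Notice is held — but (m) sets (l) aside: (m) operates against (l): the registered capacity is 4,680 units, meeting the 4,340 units threshold. (n) is not engaged (aggregate throughput is 4,200 units, short of 4,270 units), so (m) stands. So (c) applies.
Exception (d) does not apply: at least one employee is not a family member.

No — exception (c) applies; Nadia's landscaping firm is not required to enrol each employee in the state retirement plan.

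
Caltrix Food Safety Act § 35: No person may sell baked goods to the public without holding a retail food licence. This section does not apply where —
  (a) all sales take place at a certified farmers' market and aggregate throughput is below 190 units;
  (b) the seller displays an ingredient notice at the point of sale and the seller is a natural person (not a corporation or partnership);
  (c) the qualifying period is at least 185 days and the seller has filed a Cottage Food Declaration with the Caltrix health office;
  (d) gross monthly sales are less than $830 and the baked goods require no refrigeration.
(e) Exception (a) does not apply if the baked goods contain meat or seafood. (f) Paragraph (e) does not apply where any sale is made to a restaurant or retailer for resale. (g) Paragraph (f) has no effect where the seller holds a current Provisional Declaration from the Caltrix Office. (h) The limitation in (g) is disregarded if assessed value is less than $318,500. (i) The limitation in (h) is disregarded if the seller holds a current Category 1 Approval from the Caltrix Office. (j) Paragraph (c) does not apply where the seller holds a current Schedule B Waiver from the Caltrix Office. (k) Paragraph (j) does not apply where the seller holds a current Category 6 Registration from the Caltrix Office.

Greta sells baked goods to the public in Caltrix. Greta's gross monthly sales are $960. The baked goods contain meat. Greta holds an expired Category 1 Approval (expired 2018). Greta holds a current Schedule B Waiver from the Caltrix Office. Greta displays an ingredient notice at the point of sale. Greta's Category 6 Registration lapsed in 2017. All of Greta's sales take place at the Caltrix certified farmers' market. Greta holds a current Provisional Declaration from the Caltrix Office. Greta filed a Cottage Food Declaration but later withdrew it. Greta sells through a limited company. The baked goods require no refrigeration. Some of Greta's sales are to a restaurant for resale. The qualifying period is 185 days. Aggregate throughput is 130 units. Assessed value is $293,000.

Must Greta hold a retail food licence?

Exception (a): all sales are at a certified farmers' market; aggregate throughput is 130 units, below the 190 units limit — every condition holds. Considering the limiting provisions: (e) operates (the baked goods contain meat), but is itself disapplied by (f): (f) operates — some sales are to a restaurant for resale. (g) applies (a current Provisional Declaration is held), but is displaced by (h): (h) operates against (g): assessed value is $293,000, less than the $318,500 limit. (i), which would lift (h), is inapplicable — there is no Category 1 Approval in force. Exception (a) stands.
Exception (b) fails — the seller operates through a limited company.
Exception (c) fails — the Cottage Food Declaration was withdrawn.
Exception (d) fails — gross monthly sales are $960, not less than $830.

No — exception (a) applies; Greta is not required to hold a retail food licence.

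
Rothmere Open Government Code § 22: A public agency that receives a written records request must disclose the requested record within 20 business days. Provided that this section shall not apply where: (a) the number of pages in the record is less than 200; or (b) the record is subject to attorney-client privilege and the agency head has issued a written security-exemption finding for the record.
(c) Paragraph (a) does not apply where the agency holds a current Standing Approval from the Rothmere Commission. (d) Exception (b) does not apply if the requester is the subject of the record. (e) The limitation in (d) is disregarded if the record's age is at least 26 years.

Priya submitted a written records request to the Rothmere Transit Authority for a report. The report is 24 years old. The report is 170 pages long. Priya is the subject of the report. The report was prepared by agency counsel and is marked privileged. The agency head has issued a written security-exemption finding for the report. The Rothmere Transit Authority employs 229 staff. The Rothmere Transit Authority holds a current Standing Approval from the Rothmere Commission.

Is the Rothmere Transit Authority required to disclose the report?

Yes — the Rothmere Transit Authority must disclose the report.

Exception (a): the number of pages in the record is 170, less than the 200 limit — every condition holds. Turning to paragraph (c): (c) operates against (a): a current Standing Approval is held. Exception (a) does not apply.
All of (b)'s requirements are met (the report is privileged; a written security-exemption finding has been issued). But: (d) operates against (b): Priya is the subject of the report. (e), which would lift (d), is inapplicable — the record's age is 24 years, short of 26 years. So (b) is unavailable.
Every exception is unavailable, so the rule governs.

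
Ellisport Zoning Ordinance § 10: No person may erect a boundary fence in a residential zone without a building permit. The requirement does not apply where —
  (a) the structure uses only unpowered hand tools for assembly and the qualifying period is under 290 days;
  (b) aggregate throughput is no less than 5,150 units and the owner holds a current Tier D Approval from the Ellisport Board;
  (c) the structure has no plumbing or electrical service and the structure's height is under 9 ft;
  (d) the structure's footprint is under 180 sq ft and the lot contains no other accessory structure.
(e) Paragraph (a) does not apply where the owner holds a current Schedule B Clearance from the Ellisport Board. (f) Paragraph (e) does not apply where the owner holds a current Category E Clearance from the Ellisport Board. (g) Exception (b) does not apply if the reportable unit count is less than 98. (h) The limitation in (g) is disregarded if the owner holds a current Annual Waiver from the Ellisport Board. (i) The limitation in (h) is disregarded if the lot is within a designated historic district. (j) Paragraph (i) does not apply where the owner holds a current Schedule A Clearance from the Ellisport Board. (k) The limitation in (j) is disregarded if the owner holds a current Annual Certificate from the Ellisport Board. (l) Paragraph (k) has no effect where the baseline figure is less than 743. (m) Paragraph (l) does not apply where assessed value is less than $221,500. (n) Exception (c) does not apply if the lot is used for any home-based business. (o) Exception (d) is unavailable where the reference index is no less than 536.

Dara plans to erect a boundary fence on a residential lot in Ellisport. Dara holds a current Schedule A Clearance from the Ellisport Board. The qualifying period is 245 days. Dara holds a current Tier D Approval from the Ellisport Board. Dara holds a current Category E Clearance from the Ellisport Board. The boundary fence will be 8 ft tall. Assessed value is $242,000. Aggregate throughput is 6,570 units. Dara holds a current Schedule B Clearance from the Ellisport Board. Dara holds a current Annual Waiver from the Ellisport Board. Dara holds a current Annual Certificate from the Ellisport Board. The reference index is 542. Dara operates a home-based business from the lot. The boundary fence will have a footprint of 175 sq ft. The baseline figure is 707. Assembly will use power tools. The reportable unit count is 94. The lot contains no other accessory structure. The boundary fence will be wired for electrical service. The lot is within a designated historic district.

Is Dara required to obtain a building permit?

No — exception (b) applies; Dara does not need a building permit.

Exception (a) requires that the structure uses only unpowered hand tools for assembly; but assembly uses power tools, so (a) is unavailable.
Exception (b)'s conditions are all satisfied: aggregate throughput is 6,570 units, meeting the 5,150 units threshold; a current Tier D Approval is held. As to paragraphs (g)–(m): (g) operates (the reportable unit count is 94, less than the 98 limit), but yields to (h): (h) applies — a current Annual Waiver is held. (i) operates (the lot is in a historic district), but is displaced by (j): (j) is engaged — a current Schedule A Clearance is held. (k) would limit (j) — a current Annual Certificate is held — but (l) sets (k) aside: (l) operates against (k): the baseline figure is 707, less than the 743 limit. (m), which would lift (l), does not operate here — assessed value is $242,000, not less than $221,500. Exception (b) stands.
Exception (c) fails — electrical service is planned.
Exception (d): the structure's footprint is 175 sq ft, under the 180 sq ft limit; the lot has no other accessory structure — every condition holds. But applying paragraph (o): (o) operates against (d): the reference index is 542, meeting the 536 threshold. So (d) is unavailable.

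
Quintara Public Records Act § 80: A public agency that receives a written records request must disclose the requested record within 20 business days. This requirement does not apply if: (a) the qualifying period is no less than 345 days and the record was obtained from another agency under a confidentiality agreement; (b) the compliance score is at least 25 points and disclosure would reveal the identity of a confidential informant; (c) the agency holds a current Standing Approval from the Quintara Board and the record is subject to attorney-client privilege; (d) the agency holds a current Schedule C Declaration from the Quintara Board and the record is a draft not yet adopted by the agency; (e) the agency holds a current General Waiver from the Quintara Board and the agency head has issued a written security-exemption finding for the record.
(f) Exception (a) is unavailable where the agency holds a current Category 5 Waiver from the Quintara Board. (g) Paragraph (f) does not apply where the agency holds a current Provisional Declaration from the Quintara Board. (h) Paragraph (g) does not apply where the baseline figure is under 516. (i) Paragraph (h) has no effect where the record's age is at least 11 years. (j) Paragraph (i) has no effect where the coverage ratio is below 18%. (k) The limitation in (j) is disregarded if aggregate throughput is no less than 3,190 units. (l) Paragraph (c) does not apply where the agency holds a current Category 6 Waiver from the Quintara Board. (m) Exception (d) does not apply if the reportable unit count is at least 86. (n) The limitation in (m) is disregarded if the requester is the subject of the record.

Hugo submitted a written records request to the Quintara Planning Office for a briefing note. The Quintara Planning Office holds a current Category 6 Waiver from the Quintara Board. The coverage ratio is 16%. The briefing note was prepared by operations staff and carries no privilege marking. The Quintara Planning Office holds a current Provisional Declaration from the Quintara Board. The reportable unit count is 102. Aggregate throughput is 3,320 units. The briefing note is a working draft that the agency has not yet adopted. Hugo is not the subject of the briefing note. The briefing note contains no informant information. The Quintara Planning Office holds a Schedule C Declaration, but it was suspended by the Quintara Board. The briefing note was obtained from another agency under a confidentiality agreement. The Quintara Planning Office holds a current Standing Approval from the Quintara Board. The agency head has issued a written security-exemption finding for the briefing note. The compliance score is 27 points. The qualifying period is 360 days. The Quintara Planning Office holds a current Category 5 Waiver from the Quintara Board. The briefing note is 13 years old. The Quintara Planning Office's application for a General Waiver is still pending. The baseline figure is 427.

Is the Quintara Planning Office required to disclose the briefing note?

No — exception (a) applies; the Quintara Planning Office is not required to disclose the briefing note.

Exception (a)'s conditions are all satisfied: the qualifying period is 360 days, meeting the 345 days threshold; the briefing note was obtained under a confidentiality agreement. Considering the limiting provisions: (f) operates (a current Category 5 Waiver is held), but yields to (g): (g) operates against (f): a current Provisional Declaration is held. (h) would limit (g) — the baseline figure is 427, under the 516 limit — but (i) sets (h) aside: (i) operates — the record's age is 13 years, meeting the 11 years threshold. (j) applies (the coverage ratio is 16%, below the 18% limit), but is displaced by (k): (k) operates against (j): aggregate throughput is 3,320 units, meeting the 3,190 units threshold. Exception (a) stands.
Exception (b) fails — the briefing note contains no informant information.
Exception (c) does not apply: the briefing note carries no privilege marking.
Exception (d) requires that the agency holds a current Schedule C Declaration from the Quintara Board; but no current Schedule C Declaration is held, so (d) is unavailable.
Exception (e) fails — the General Waiver is not current.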